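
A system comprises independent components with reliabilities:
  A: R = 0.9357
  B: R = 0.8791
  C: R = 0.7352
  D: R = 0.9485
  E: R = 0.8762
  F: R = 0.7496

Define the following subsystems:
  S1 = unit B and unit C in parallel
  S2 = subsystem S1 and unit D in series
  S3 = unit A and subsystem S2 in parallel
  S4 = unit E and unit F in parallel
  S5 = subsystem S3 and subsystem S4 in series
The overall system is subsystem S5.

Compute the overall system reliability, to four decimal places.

0.9639

Parallel (B and C): 1 − (1 − 0.879100)(1 − 0.735200) = 0.967986
Series ([0.967986] and D): 0.967986 × 0.948500 = 0.918135
Parallel (A and [0.918135]): 1 − (1 − 0.935700)(1 − 0.918135) = 0.994736
Parallel (E and F): 1 − (1 − 0.876200)(1 − 0.749600) = 0.969000
Series ([0.994736] and [0.969000]): 0.994736 × 0.969000 = 0.9639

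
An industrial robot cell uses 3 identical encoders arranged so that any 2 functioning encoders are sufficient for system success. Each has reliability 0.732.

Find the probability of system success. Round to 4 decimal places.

R = Σ_{i=2}^{3} C(3,i) p^i (1−p)^{3−i} with p = 0.732
C(3,2)·0.732^2·0.268^1 = 0.430802
C(3,3)·0.732^3·0.268^0 = 0.392223
Sum = 0.8230

0.8230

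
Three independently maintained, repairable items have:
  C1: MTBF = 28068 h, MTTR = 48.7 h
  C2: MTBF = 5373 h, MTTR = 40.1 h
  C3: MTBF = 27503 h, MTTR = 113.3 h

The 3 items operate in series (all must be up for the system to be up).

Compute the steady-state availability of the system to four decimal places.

A(C1) = MTBF/(MTBF+MTTR) = 28068/(28068+48.7) = 0.998268
A(C2) = MTBF/(MTBF+MTTR) = 5373/(5373+40.1) = 0.992592
A(C3) = MTBF/(MTBF+MTTR) = 27503/(27503+113.3) = 0.995897
Series availability: 0.998268 × 0.992592 × 0.995897 = 0.9868

0.9868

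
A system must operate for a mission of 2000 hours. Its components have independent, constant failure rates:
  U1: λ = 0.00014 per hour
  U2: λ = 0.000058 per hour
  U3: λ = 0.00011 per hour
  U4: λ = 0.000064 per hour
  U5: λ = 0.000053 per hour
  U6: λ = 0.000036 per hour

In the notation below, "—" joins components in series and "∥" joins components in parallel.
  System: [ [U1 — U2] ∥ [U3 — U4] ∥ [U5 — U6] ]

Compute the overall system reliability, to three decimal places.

0.984

R(U1) = exp(−0.00014 × 2000) = 0.75578
R(U2) = exp(−0.000058 × 2000) = 0.89048
R(U3) = exp(−0.00011 × 2000) = 0.80252
R(U4) = exp(−0.000064 × 2000) = 0.87985
R(U5) = exp(−0.000053 × 2000) = 0.89942
R(U6) = exp(−0.000036 × 2000) = 0.93053
Series (U1 and U2): 0.75578 × 0.89048 = 0.67301
Series (U3 and U4): 0.80252 × 0.87985 = 0.70610
Series (U5 and U6): 0.89942 × 0.93053 = 0.83694
Parallel ([0.67301], [0.70610], and [0.83694]): 1 − (1 − 0.67301)(1 − 0.70610)(1 − 0.83694) = 0.984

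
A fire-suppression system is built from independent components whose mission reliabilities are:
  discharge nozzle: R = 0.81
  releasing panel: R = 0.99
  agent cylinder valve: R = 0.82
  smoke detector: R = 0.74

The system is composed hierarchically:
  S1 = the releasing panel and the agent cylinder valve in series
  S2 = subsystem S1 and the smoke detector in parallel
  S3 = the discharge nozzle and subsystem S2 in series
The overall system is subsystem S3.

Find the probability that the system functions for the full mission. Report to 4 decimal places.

Series (releasing panel and agent cylinder valve): 0.990000 × 0.820000 = 0.811800
Parallel ([0.811800] and smoke detector): 1 − (1 − 0.811800)(1 − 0.740000) = 0.951068
Series (discharge nozzle and [0.951068]): 0.810000 × 0.951068 = 0.7704

0.7704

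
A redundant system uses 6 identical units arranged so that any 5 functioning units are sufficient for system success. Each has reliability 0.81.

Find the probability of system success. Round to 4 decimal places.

R = Σ_{i=5}^{6} C(6,i) p^i (1−p)^{6−i} with p = 0.81
C(6,5)·0.81^5·0.19^1 = 0.397493
C(6,6)·0.81^6·0.19^0 = 0.282430
Sum = 0.6799

0.6799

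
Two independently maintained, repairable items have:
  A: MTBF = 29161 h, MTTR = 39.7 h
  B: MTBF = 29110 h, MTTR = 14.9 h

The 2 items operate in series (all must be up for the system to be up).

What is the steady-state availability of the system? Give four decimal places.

A(A) = MTBF/(MTBF+MTTR) = 29161/(29161+39.7) = 0.998640
A(B) = MTBF/(MTBF+MTTR) = 29110/(29110+14.9) = 0.999488
Series availability: 0.998640 × 0.999488 = 0.9981

0.9981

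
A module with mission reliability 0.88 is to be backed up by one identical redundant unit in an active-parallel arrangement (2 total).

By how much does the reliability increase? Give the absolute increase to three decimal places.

0.106

R_before = 0.88
R_after = 1 − (1 − 0.88)^2 = 0.986
ΔR = 0.986 − 0.88 = 0.106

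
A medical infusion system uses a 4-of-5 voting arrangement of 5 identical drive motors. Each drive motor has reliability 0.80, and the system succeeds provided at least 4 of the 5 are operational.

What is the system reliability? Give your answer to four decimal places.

0.7373

R = Σ_{i=4}^{5} C(5,i) p^i (1−p)^{5−i} with p = 0.80
C(5,4)·0.80^4·0.20^1 = 0.409600
C(5,5)·0.80^5·0.20^0 = 0.327680
Sum = 0.7373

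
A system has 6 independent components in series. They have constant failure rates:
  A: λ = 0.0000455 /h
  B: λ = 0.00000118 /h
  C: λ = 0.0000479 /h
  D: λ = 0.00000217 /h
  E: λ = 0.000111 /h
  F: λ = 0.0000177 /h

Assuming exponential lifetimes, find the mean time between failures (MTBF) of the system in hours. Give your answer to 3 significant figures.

4440

Series of exponential components: λ_sys = Σ λ_i
λ_sys = 0.0000455 + 0.00000118 + 0.0000479 + 0.00000217 + 0.000111 + 0.0000177 = 2.2545e-04 /h
MTBF = 1 / λ_sys = 4440 h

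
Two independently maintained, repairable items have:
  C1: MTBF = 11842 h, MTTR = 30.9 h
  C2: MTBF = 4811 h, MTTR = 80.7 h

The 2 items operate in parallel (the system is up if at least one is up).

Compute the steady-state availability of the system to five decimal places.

A(C1) = MTBF/(MTBF+MTTR) = 11842/(11842+30.9) = 0.997397
A(C2) = MTBF/(MTBF+MTTR) = 4811/(4811+80.7) = 0.983503
Parallel availability: 1 − (1 − 0.997397)(1 − 0.983503) = 0.99996

0.99996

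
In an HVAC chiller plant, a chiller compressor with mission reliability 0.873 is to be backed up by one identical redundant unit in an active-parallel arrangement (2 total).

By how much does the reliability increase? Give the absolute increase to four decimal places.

R_before = 0.873
R_after = 1 − (1 − 0.873)^2 = 0.9839
ΔR = 0.9839 − 0.873 = 0.1109

0.1109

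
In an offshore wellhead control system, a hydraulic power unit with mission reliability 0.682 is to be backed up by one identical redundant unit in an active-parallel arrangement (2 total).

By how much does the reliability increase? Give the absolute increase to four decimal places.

0.2169

R_before = 0.682
R_after = 1 − (1 − 0.682)^2 = 0.8989
ΔR = 0.8989 − 0.682 = 0.2169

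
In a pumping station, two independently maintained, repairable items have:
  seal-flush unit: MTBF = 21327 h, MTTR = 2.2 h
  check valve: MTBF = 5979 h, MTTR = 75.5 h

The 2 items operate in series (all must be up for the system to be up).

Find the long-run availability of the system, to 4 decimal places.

A(seal-flush unit) = MTBF/(MTBF+MTTR) = 21327/(21327+2.2) = 0.999897
A(check valve) = MTBF/(MTBF+MTTR) = 5979/(5979+75.5) = 0.987530
Series availability: 0.999897 × 0.987530 = 0.9874

0.9874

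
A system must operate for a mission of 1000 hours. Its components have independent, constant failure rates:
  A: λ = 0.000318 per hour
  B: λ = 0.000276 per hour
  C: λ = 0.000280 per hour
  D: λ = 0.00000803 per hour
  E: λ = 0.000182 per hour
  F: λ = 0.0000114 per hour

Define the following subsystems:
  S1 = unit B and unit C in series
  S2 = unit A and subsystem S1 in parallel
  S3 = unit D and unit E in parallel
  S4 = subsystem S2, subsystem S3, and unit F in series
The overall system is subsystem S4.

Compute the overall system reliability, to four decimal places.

0.8726

R(A) = exp(−0.000318 × 1000) = 0.727603
R(B) = exp(−0.000276 × 1000) = 0.758813
R(C) = exp(−0.000280 × 1000) = 0.755784
R(D) = exp(−0.00000803 × 1000) = 0.992002
R(E) = exp(−0.000182 × 1000) = 0.833601
R(F) = exp(−0.0000114 × 1000) = 0.988665
Series (B and C): 0.758813 × 0.755784 = 0.573499
Parallel (A and [0.573499]): 1 − (1 − 0.727603)(1 − 0.573499) = 0.883822
Parallel (D and E): 1 − (1 − 0.992002)(1 − 0.833601) = 0.998669
Series ([0.883822], [0.998669], and F): 0.883822 × 0.998669 × 0.988665 = 0.8726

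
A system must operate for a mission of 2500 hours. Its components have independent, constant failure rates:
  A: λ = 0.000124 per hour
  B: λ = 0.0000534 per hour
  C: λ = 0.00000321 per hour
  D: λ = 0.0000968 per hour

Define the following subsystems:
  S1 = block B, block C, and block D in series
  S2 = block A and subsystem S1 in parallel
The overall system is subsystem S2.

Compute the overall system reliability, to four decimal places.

0.9151

R(A) = exp(−0.000124 × 2500) = 0.733447
R(B) = exp(−0.0000534 × 2500) = 0.875027
R(C) = exp(−0.00000321 × 2500) = 0.992007
R(D) = exp(−0.0000968 × 2500) = 0.785056
Series (B, C, and D): 0.875027 × 0.992007 × 0.785056 = 0.681454
Parallel (A and [0.681454]): 1 − (1 − 0.733447)(1 − 0.681454) = 0.9151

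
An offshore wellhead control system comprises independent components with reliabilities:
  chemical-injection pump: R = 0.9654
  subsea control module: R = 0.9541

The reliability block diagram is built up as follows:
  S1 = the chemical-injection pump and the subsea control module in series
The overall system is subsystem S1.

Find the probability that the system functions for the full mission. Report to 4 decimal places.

Series (chemical-injection pump and subsea control module): 0.965400 × 0.954100 = 0.9211

0.9211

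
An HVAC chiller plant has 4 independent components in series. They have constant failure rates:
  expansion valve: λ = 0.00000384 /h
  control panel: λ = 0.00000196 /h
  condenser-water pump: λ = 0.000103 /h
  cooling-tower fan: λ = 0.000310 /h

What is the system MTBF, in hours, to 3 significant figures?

2390

Series of exponential components: λ_sys = Σ λ_i
λ_sys = 0.00000384 + 0.00000196 + 0.000103 + 0.000310 = 4.1880e-04 /h
MTBF = 1 / λ_sys = 2390 h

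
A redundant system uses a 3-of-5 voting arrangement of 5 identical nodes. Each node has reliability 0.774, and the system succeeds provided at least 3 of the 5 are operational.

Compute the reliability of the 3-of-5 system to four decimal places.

R = Σ_{i=3}^{5} C(5,i) p^i (1−p)^{5−i} with p = 0.774
C(5,3)·0.774^3·0.226^2 = 0.236832
C(5,4)·0.774^4·0.226^1 = 0.405548
C(5,5)·0.774^5·0.226^0 = 0.277782
Sum = 0.9202

0.9202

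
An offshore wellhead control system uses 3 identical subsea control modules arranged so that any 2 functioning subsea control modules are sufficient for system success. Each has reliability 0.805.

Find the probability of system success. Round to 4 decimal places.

0.9008

R = Σ_{i=2}^{3} C(3,i) p^i (1−p)^{3−i} with p = 0.805
C(3,2)·0.805^2·0.195^1 = 0.379095
C(3,3)·0.805^3·0.195^0 = 0.521660
Sum = 0.9008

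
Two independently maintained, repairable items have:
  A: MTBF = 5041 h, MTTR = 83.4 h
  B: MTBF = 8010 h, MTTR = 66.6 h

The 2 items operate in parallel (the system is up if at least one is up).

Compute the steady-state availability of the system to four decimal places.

0.9999

A(A) = MTBF/(MTBF+MTTR) = 5041/(5041+83.4) = 0.983725
A(B) = MTBF/(MTBF+MTTR) = 8010/(8010+66.6) = 0.991754
Parallel availability: 1 − (1 − 0.983725)(1 − 0.991754) = 0.9999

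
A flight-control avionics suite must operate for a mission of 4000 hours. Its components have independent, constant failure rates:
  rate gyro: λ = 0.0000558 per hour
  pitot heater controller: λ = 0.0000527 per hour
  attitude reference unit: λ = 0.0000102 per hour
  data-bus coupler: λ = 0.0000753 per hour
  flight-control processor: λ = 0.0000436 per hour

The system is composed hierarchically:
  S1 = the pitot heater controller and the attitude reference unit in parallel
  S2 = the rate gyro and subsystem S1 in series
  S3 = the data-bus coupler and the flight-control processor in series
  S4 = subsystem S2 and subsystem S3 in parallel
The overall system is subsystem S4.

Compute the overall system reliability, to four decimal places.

0.9220

R(rate gyro) = exp(−0.0000558 × 4000) = 0.799955
R(pitot heater controller) = exp(−0.0000527 × 4000) = 0.809936
R(attitude reference unit) = exp(−0.0000102 × 4000) = 0.960021
R(data-bus coupler) = exp(−0.0000753 × 4000) = 0.739930
R(flight-control processor) = exp(−0.0000436 × 4000) = 0.839961
Parallel (pitot heater controller and attitude reference unit): 1 − (1 − 0.809936)(1 − 0.960021) = 0.992401
Series (rate gyro and [0.992401]): 0.799955 × 0.992401 = 0.793876
Series (data-bus coupler and flight-control processor): 0.739930 × 0.839961 = 0.621512
Parallel ([0.793876] and [0.621512]): 1 − (1 − 0.793876)(1 − 0.621512) = 0.9220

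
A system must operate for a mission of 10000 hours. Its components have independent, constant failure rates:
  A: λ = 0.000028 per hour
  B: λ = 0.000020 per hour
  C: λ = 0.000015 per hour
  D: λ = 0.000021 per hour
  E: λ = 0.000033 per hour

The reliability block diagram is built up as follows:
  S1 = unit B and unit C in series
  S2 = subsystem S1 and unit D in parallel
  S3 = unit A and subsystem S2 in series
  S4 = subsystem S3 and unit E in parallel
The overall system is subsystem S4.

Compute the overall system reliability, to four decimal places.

R(A) = exp(−0.000028 × 10000) = 0.755784
R(B) = exp(−0.000020 × 10000) = 0.818731
R(C) = exp(−0.000015 × 10000) = 0.860708
R(D) = exp(−0.000021 × 10000) = 0.810584
R(E) = exp(−0.000033 × 10000) = 0.718924
Series (B and C): 0.818731 × 0.860708 = 0.704688
Parallel ([0.704688] and D): 1 − (1 − 0.704688)(1 − 0.810584) = 0.944063
Series (A and [0.944063]): 0.755784 × 0.944063 = 0.713508
Parallel ([0.713508] and E): 1 − (1 − 0.713508)(1 − 0.718924) = 0.9195

0.9195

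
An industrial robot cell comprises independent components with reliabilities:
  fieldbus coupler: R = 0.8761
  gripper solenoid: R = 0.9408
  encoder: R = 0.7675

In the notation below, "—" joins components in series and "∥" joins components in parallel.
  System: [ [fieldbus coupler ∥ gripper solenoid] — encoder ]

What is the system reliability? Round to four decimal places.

Parallel (fieldbus coupler and gripper solenoid): 1 − (1 − 0.876100)(1 − 0.940800) = 0.992665
Series ([0.992665] and encoder): 0.992665 × 0.767500 = 0.7619

0.7619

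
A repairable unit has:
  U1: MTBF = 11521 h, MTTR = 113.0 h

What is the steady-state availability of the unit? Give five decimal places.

A(U1) = MTBF/(MTBF+MTTR) = 11521/(11521+113.0) = 0.99029

0.99029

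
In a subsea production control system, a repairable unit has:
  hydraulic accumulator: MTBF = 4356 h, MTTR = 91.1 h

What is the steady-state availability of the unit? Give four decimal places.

0.9795

A(hydraulic accumulator) = MTBF/(MTBF+MTTR) = 4356/(4356+91.1) = 0.9795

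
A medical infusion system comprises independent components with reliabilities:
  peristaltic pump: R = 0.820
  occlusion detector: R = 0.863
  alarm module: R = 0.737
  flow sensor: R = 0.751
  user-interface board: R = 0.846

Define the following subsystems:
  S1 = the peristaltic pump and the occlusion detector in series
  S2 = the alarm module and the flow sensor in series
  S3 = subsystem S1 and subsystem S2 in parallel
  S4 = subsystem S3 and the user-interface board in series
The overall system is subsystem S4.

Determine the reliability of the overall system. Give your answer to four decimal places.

Series (peristaltic pump and occlusion detector): 0.820000 × 0.863000 = 0.707660
Series (alarm module and flow sensor): 0.737000 × 0.751000 = 0.553487
Parallel ([0.707660] and [0.553487]): 1 − (1 − 0.707660)(1 − 0.553487) = 0.869466
Series ([0.869466] and user-interface board): 0.869466 × 0.846000 = 0.7356

0.7356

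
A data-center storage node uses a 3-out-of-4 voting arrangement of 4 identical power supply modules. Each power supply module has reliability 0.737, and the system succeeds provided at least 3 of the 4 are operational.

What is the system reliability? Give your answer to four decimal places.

0.7162

R = Σ_{i=3}^{4} C(4,i) p^i (1−p)^{4−i} with p = 0.737
C(4,3)·0.737^3·0.263^1 = 0.421132
C(4,4)·0.737^4·0.263^0 = 0.295033
Sum = 0.7162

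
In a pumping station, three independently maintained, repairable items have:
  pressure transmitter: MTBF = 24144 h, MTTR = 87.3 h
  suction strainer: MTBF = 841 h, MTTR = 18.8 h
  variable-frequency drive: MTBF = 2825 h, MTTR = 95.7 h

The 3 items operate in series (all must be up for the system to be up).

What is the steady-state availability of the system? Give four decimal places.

0.9427

A(pressure transmitter) = MTBF/(MTBF+MTTR) = 24144/(24144+87.3) = 0.996397
A(suction strainer) = MTBF/(MTBF+MTTR) = 841/(841+18.8) = 0.978134
A(variable-frequency drive) = MTBF/(MTBF+MTTR) = 2825/(2825+95.7) = 0.967234
Series availability: 0.996397 × 0.978134 × 0.967234 = 0.9427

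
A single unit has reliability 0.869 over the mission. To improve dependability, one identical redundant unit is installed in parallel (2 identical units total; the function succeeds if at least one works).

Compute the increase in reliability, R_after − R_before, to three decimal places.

R_before = 0.869
R_after = 1 − (1 − 0.869)^2 = 0.983
ΔR = 0.983 − 0.869 = 0.114

0.114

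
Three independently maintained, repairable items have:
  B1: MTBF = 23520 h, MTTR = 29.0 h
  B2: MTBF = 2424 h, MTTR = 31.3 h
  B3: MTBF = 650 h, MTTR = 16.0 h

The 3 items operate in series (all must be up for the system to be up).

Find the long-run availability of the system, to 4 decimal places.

0.9623

A(B1) = MTBF/(MTBF+MTTR) = 23520/(23520+29.0) = 0.998769
A(B2) = MTBF/(MTBF+MTTR) = 2424/(2424+31.3) = 0.987252
A(B3) = MTBF/(MTBF+MTTR) = 650/(650+16.0) = 0.975976
Series availability: 0.998769 × 0.987252 × 0.975976 = 0.9623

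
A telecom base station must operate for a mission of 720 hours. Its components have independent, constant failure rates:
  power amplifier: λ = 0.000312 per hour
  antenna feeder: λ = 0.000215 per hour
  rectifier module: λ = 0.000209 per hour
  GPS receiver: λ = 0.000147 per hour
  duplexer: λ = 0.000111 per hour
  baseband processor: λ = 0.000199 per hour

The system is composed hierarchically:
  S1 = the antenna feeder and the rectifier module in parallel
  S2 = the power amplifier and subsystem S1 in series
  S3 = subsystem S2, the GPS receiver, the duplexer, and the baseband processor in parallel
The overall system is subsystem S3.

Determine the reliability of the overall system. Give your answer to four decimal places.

0.9998

R(power amplifier) = exp(−0.000312 × 720) = 0.798804
R(antenna feeder) = exp(−0.000215 × 720) = 0.856586
R(rectifier module) = exp(−0.000209 × 720) = 0.860295
R(GPS receiver) = exp(−0.000147 × 720) = 0.899569
R(duplexer) = exp(−0.000111 × 720) = 0.923190
R(baseband processor) = exp(−0.000199 × 720) = 0.866511
Parallel (antenna feeder and rectifier module): 1 − (1 − 0.856586)(1 − 0.860295) = 0.979964
Series (power amplifier and [0.979964]): 0.798804 × 0.979964 = 0.782799
Parallel ([0.782799], GPS receiver, duplexer, and baseband processor): 1 − (1 − 0.782799)(1 − 0.899569)(1 − 0.923190)(1 − 0.866511) = 0.9998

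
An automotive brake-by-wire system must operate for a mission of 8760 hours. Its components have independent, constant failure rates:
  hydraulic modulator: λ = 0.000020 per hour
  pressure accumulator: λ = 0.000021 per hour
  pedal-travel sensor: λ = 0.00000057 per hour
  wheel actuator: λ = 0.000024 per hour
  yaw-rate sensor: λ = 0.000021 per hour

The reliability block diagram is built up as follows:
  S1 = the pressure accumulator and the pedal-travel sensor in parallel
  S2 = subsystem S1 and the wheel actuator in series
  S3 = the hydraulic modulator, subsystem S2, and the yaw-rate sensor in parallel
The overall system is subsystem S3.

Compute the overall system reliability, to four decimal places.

R(hydraulic modulator) = exp(−0.000020 × 8760) = 0.839289
R(pressure accumulator) = exp(−0.000021 × 8760) = 0.831969
R(pedal-travel sensor) = exp(−0.00000057 × 8760) = 0.995019
R(wheel actuator) = exp(−0.000024 × 8760) = 0.810390
R(yaw-rate sensor) = exp(−0.000021 × 8760) = 0.831969
Parallel (pressure accumulator and pedal-travel sensor): 1 − (1 − 0.831969)(1 − 0.995019) = 0.999163
Series ([0.999163] and wheel actuator): 0.999163 × 0.810390 = 0.809712
Parallel (hydraulic modulator, [0.809712], and yaw-rate sensor): 1 − (1 − 0.839289)(1 − 0.809712)(1 − 0.831969) = 0.9949

0.9949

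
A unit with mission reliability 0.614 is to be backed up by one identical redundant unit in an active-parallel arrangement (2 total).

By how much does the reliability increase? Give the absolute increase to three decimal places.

0.237

R_before = 0.614
R_after = 1 − (1 − 0.614)^2 = 0.851
ΔR = 0.851 − 0.614 = 0.237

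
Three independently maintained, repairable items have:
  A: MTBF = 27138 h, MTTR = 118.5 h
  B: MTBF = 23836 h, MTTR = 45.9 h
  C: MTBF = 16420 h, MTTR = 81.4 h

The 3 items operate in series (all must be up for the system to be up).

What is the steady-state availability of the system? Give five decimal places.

A(A) = MTBF/(MTBF+MTTR) = 27138/(27138+118.5) = 0.995652
A(B) = MTBF/(MTBF+MTTR) = 23836/(23836+45.9) = 0.998078
A(C) = MTBF/(MTBF+MTTR) = 16420/(16420+81.4) = 0.995067
Series availability: 0.995652 × 0.998078 × 0.995067 = 0.98884

0.98884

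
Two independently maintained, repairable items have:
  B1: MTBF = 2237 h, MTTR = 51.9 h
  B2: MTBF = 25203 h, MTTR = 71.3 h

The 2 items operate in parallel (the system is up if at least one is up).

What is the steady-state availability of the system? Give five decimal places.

0.99994

A(B1) = MTBF/(MTBF+MTTR) = 2237/(2237+51.9) = 0.977325
A(B2) = MTBF/(MTBF+MTTR) = 25203/(25203+71.3) = 0.997179
Parallel availability: 1 − (1 − 0.977325)(1 − 0.997179) = 0.99994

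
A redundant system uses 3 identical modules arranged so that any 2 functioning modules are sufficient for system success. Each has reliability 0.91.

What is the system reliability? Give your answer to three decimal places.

0.977

R = Σ_{i=2}^{3} C(3,i) p^i (1−p)^{3−i} with p = 0.91
C(3,2)·0.91^2·0.09^1 = 0.22359
C(3,3)·0.91^3·0.09^0 = 0.75357
Sum = 0.977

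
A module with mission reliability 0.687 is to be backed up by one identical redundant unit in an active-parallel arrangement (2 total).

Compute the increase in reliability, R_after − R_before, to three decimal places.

R_before = 0.687
R_after = 1 − (1 − 0.687)^2 = 0.902
ΔR = 0.902 − 0.687 = 0.215

0.215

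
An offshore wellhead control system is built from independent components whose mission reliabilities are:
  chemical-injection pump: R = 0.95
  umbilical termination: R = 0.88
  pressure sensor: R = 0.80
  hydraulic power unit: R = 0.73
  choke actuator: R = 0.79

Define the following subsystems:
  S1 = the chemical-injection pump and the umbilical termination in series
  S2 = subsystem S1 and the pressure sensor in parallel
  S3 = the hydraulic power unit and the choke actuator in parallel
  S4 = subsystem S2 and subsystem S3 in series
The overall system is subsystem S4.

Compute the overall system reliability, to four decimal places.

0.9124

Series (chemical-injection pump and umbilical termination): 0.950000 × 0.880000 = 0.836000
Parallel ([0.836000] and pressure sensor): 1 − (1 − 0.836000)(1 − 0.800000) = 0.967200
Parallel (hydraulic power unit and choke actuator): 1 − (1 − 0.730000)(1 − 0.790000) = 0.943300
Series ([0.967200] and [0.943300]): 0.967200 × 0.943300 = 0.9124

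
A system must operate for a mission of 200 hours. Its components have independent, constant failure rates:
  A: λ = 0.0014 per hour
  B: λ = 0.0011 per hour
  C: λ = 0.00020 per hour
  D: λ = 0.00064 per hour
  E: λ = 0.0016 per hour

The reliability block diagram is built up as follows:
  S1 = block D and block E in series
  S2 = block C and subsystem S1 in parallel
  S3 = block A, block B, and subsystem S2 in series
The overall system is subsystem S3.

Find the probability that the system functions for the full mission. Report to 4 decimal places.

0.5979

R(A) = exp(−0.0014 × 200) = 0.755784
R(B) = exp(−0.0011 × 200) = 0.802519
R(C) = exp(−0.00020 × 200) = 0.960789
R(D) = exp(−0.00064 × 200) = 0.879853
R(E) = exp(−0.0016 × 200) = 0.726149
Series (D and E): 0.879853 × 0.726149 = 0.638904
Parallel (C and [0.638904]): 1 − (1 − 0.960789)(1 − 0.638904) = 0.985841
Series (A, B, and [0.985841]): 0.755784 × 0.802519 × 0.985841 = 0.5979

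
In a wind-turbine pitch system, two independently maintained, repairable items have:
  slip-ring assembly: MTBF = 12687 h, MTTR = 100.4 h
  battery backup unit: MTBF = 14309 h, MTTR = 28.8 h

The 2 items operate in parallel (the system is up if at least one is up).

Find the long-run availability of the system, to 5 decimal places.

0.99998

A(slip-ring assembly) = MTBF/(MTBF+MTTR) = 12687/(12687+100.4) = 0.992149
A(battery backup unit) = MTBF/(MTBF+MTTR) = 14309/(14309+28.8) = 0.997991
Parallel availability: 1 − (1 − 0.992149)(1 − 0.997991) = 0.99998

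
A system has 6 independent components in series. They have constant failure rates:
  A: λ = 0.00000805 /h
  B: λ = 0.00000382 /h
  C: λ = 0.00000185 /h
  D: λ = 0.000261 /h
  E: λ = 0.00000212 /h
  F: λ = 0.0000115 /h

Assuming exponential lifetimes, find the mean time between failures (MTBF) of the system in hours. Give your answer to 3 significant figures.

Series of exponential components: λ_sys = Σ λ_i
λ_sys = 0.00000805 + 0.00000382 + 0.00000185 + 0.000261 + 0.00000212 + 0.0000115 = 2.8834e-04 /h
MTBF = 1 / λ_sys = 3470 h

3470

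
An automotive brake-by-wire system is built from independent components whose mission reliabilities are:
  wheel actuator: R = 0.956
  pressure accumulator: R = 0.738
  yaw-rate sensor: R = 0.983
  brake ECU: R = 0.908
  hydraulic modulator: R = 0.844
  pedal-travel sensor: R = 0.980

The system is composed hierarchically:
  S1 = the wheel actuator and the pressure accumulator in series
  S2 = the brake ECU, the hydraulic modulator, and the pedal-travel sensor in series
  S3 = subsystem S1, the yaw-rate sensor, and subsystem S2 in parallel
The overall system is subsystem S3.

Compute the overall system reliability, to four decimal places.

0.9988

Series (wheel actuator and pressure accumulator): 0.956000 × 0.738000 = 0.705528
Series (brake ECU, hydraulic modulator, and pedal-travel sensor): 0.908000 × 0.844000 × 0.980000 = 0.751025
Parallel ([0.705528], yaw-rate sensor, and [0.751025]): 1 − (1 − 0.705528)(1 − 0.983000)(1 − 0.751025) = 0.9988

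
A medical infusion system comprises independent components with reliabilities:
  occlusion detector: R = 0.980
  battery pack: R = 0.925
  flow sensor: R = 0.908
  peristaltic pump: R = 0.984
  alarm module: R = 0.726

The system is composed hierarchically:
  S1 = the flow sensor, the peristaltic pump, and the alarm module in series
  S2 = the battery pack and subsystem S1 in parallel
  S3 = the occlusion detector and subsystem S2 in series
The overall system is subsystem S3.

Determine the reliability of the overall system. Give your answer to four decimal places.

0.9542

Series (flow sensor, peristaltic pump, and alarm module): 0.908000 × 0.984000 × 0.726000 = 0.648661
Parallel (battery pack and [0.648661]): 1 − (1 − 0.925000)(1 − 0.648661) = 0.973650
Series (occlusion detector and [0.973650]): 0.980000 × 0.973650 = 0.9542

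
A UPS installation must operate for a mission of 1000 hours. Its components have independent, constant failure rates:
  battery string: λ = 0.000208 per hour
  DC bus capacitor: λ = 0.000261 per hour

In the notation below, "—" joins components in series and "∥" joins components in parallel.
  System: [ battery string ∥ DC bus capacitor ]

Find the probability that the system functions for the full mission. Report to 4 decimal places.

0.9569

R(battery string) = exp(−0.000208 × 1000) = 0.812207
R(DC bus capacitor) = exp(−0.000261 × 1000) = 0.770281
Parallel (battery string and DC bus capacitor): 1 − (1 − 0.812207)(1 − 0.770281) = 0.9569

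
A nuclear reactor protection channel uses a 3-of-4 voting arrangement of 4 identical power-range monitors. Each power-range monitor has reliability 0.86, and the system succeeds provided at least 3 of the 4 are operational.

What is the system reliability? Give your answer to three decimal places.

0.903

R = Σ_{i=3}^{4} C(4,i) p^i (1−p)^{4−i} with p = 0.86
C(4,3)·0.86^3·0.14^1 = 0.35619
C(4,4)·0.86^4·0.14^0 = 0.54701
Sum = 0.903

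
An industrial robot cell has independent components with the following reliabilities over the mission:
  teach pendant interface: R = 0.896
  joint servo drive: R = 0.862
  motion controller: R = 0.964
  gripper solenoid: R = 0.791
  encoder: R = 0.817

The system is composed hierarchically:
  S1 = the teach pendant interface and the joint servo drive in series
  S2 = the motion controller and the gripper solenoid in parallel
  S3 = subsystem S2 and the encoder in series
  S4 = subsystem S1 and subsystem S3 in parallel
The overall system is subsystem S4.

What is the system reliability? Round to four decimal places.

Series (teach pendant interface and joint servo drive): 0.896000 × 0.862000 = 0.772352
Parallel (motion controller and gripper solenoid): 1 − (1 − 0.964000)(1 − 0.791000) = 0.992476
Series ([0.992476] and encoder): 0.992476 × 0.817000 = 0.810853
Parallel ([0.772352] and [0.810853]): 1 − (1 − 0.772352)(1 − 0.810853) = 0.9569

0.9569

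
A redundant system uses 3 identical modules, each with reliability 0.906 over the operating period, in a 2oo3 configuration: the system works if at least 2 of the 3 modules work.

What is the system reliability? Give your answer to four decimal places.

R = Σ_{i=2}^{3} C(3,i) p^i (1−p)^{3−i} with p = 0.906
C(3,2)·0.906^2·0.094^1 = 0.231476
C(3,3)·0.906^3·0.094^0 = 0.743677
Sum = 0.9752

0.9752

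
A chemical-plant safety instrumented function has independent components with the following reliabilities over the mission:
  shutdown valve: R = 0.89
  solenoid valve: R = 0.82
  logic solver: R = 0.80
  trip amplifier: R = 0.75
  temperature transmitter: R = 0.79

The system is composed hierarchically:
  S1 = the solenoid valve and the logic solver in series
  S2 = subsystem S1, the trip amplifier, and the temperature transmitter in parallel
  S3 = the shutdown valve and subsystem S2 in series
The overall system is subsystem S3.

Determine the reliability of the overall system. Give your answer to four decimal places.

0.8739

Series (solenoid valve and logic solver): 0.820000 × 0.800000 = 0.656000
Parallel ([0.656000], trip amplifier, and temperature transmitter): 1 − (1 − 0.656000)(1 − 0.750000)(1 − 0.790000) = 0.981940
Series (shutdown valve and [0.981940]): 0.890000 × 0.981940 = 0.8739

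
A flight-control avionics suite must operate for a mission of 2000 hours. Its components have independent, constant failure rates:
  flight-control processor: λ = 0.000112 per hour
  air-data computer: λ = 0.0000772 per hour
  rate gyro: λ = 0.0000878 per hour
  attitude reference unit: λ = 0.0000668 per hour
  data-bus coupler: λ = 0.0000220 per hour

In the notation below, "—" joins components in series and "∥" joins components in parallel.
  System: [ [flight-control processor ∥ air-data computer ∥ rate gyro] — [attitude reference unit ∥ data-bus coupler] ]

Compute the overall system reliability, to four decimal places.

R(flight-control processor) = exp(−0.000112 × 2000) = 0.799315
R(air-data computer) = exp(−0.0000772 × 2000) = 0.856929
R(rate gyro) = exp(−0.0000878 × 2000) = 0.838953
R(attitude reference unit) = exp(−0.0000668 × 2000) = 0.874940
R(data-bus coupler) = exp(−0.0000220 × 2000) = 0.956954
Parallel (flight-control processor, air-data computer, and rate gyro): 1 − (1 − 0.799315)(1 − 0.856929)(1 − 0.838953) = 0.995376
Parallel (attitude reference unit and data-bus coupler): 1 − (1 − 0.874940)(1 − 0.956954) = 0.994617
Series ([0.995376] and [0.994617]): 0.995376 × 0.994617 = 0.9900

0.9900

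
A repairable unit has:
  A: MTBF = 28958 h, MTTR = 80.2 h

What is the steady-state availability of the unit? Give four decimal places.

A(A) = MTBF/(MTBF+MTTR) = 28958/(28958+80.2) = 0.9972

0.9972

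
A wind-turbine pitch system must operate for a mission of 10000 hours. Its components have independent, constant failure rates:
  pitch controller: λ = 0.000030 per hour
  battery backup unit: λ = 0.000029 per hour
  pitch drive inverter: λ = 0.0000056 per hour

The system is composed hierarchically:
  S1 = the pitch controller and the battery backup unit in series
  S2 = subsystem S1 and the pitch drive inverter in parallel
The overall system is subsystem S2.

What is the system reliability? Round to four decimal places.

R(pitch controller) = exp(−0.000030 × 10000) = 0.740818
R(battery backup unit) = exp(−0.000029 × 10000) = 0.748264
R(pitch drive inverter) = exp(−0.0000056 × 10000) = 0.945539
Series (pitch controller and battery backup unit): 0.740818 × 0.748264 = 0.554327
Parallel ([0.554327] and pitch drive inverter): 1 − (1 − 0.554327)(1 − 0.945539) = 0.9757

0.9757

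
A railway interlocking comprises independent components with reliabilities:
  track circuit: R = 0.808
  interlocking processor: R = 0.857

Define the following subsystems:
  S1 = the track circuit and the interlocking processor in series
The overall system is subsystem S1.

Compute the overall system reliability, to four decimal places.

0.6925

Series (track circuit and interlocking processor): 0.808000 × 0.857000 = 0.6925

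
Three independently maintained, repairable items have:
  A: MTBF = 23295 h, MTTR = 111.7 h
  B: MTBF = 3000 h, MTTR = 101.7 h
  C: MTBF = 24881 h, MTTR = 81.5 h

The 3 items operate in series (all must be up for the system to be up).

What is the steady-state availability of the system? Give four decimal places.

A(A) = MTBF/(MTBF+MTTR) = 23295/(23295+111.7) = 0.995228
A(B) = MTBF/(MTBF+MTTR) = 3000/(3000+101.7) = 0.967212
A(C) = MTBF/(MTBF+MTTR) = 24881/(24881+81.5) = 0.996735
Series availability: 0.995228 × 0.967212 × 0.996735 = 0.9595

0.9595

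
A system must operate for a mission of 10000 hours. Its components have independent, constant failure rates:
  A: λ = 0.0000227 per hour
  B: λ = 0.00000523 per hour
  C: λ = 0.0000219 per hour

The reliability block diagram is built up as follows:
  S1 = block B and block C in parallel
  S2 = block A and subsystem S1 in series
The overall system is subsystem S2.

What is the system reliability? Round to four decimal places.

0.7889

R(A) = exp(−0.0000227 × 10000) = 0.796921
R(B) = exp(−0.00000523 × 10000) = 0.949044
R(C) = exp(−0.0000219 × 10000) = 0.803322
Parallel (B and C): 1 − (1 − 0.949044)(1 − 0.803322) = 0.989978
Series (A and [0.989978]): 0.796921 × 0.989978 = 0.7889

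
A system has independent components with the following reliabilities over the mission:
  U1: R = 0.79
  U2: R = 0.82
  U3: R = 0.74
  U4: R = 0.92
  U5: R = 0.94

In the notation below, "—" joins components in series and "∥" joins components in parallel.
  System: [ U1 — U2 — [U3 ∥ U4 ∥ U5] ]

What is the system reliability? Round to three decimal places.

0.647

Parallel (U3, U4, and U5): 1 − (1 − 0.74000)(1 − 0.92000)(1 − 0.94000) = 0.99875
Series (U1, U2, and [0.99875]): 0.79000 × 0.82000 × 0.99875 = 0.647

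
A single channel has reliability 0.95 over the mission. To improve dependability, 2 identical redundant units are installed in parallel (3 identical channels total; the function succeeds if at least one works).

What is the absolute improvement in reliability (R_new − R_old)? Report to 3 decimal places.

0.050

R_before = 0.95
R_after = 1 − (1 − 0.95)^3 = 1.000
ΔR = 1.000 − 0.95 = 0.050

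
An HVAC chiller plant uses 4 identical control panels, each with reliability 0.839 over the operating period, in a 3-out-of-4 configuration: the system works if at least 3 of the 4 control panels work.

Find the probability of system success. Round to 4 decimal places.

R = Σ_{i=3}^{4} C(4,i) p^i (1−p)^{4−i} with p = 0.839
C(4,3)·0.839^3·0.161^1 = 0.380340
C(4,4)·0.839^4·0.161^0 = 0.495505
Sum = 0.8758

0.8758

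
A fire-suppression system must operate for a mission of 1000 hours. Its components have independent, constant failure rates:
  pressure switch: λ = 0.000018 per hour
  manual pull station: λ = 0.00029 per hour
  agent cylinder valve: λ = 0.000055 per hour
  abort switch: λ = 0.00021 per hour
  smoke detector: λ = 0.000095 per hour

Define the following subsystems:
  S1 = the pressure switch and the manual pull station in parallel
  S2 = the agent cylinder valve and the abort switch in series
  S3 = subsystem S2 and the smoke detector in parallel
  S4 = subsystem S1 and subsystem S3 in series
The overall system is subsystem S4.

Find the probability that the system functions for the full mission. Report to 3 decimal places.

R(pressure switch) = exp(−0.000018 × 1000) = 0.98216
R(manual pull station) = exp(−0.00029 × 1000) = 0.74826
R(agent cylinder valve) = exp(−0.000055 × 1000) = 0.94649
R(abort switch) = exp(−0.00021 × 1000) = 0.81058
R(smoke detector) = exp(−0.000095 × 1000) = 0.90937
Parallel (pressure switch and manual pull station): 1 − (1 − 0.98216)(1 − 0.74826) = 0.99551
Series (agent cylinder valve and abort switch): 0.94649 × 0.81058 = 0.76721
Parallel ([0.76721] and smoke detector): 1 − (1 − 0.76721)(1 − 0.90937) = 0.97890
Series ([0.99551] and [0.97890]): 0.99551 × 0.97890 = 0.975

0.975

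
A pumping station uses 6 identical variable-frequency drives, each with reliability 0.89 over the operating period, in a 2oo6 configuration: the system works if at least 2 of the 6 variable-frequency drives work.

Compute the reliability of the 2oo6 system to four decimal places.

R = Σ_{i=2}^{6} C(6,i) p^i (1−p)^{6−i} with p = 0.89
C(6,2)·0.89^2·0.11^4 = 0.001740
C(6,3)·0.89^3·0.11^3 = 0.018766
C(6,4)·0.89^4·0.11^2 = 0.113877
C(6,5)·0.89^5·0.11^1 = 0.368548
C(6,6)·0.89^6·0.11^0 = 0.496981
Sum = 0.9999

0.9999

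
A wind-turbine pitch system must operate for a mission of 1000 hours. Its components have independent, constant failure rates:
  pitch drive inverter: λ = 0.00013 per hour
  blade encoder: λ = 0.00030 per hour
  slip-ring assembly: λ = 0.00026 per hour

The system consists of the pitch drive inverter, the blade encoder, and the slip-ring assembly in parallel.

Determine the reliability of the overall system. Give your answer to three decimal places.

R(pitch drive inverter) = exp(−0.00013 × 1000) = 0.87810
R(blade encoder) = exp(−0.00030 × 1000) = 0.74082
R(slip-ring assembly) = exp(−0.00026 × 1000) = 0.77105
Parallel (pitch drive inverter, blade encoder, and slip-ring assembly): 1 − (1 − 0.87810)(1 − 0.74082)(1 − 0.77105) = 0.993

0.993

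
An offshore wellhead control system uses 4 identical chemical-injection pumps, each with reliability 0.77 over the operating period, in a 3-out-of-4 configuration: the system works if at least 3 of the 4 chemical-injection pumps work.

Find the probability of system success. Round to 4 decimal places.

0.7715

R = Σ_{i=3}^{4} C(4,i) p^i (1−p)^{4−i} with p = 0.77
C(4,3)·0.77^3·0.23^1 = 0.420010
C(4,4)·0.77^4·0.23^0 = 0.351530
Sum = 0.7715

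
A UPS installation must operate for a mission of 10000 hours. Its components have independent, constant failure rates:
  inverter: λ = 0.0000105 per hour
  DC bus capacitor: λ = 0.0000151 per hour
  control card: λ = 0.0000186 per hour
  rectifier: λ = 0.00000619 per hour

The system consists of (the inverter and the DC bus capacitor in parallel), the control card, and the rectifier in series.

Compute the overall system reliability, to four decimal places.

0.7695

R(inverter) = exp(−0.0000105 × 10000) = 0.900325
R(DC bus capacitor) = exp(−0.0000151 × 10000) = 0.859848
R(control card) = exp(−0.0000186 × 10000) = 0.830274
R(rectifier) = exp(−0.00000619 × 10000) = 0.939977
Parallel (inverter and DC bus capacitor): 1 − (1 − 0.900325)(1 − 0.859848) = 0.986030
Series ([0.986030], control card, and rectifier): 0.986030 × 0.830274 × 0.939977 = 0.7695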